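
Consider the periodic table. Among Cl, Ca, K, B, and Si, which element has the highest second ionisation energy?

After 1 electron has been removed, what remains? Cl⁺ still has 6 valence electrons; Ca⁺ still has 1 valence electron; K⁺ is the bare [Ar] core; B⁺ still has 2 valence electrons; Si⁺ still has 3 valence electrons.
Core electrons are held far more tightly than valence electrons, so K tops the IE_2 order.
Valence configurations: Cl⁺ [Ne]3s²3p⁴, Ca⁺ [Ar]4s¹, B⁺ [He]2s², Si⁺ [Ne]3s²3p¹.
Tabulated IE_2 (kJ/mol): Cl 2298, Ca 1145, K 3052, B 2427, Si 1577.
So the second ionization energies run Ca < Si < Cl < B < K.

K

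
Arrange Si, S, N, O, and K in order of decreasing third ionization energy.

O > N > K > S > Si

IE_3 is the cost of taking one more electron from the +2 cation: Si²⁺ still has 2 valence electrons; S²⁺ still has 4 valence electrons; N²⁺ still has 3 valence electrons; O²⁺ still has 4 valence electrons; K²⁺ is already 1 electron into the core.
Usually core removal costs more than valence removal, but here the competition is close: a tightly held n=2 valence electron can cost more to remove than an n=3 core electron, so the actual values have to decide it.
Valence configurations: Si²⁺ [Ne]3s², S²⁺ [Ne]3s²3p², N²⁺ [He]2s²2p¹, O²⁺ [He]2s²2p².
Tabulated IE_3 (kJ/mol): Si 3232, S 3357, N 4578, O 5300, K 4420.
Putting it together, IE_3: Si < S < K < N < O.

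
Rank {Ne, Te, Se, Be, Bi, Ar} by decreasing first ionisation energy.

Ne, Ar, Se, Be, Te, Bi

Be is in period 2, group 2; Ne is in period 2, group 18; Ar is in period 3, group 18; Se is in period 4, group 16; Te is in period 5, group 16; Bi is in period 6, group 15.
IE₁ increases left→right with effective nuclear charge and decreases top→bottom as the valence shell moves farther out.
These span different periods and groups, so the two trends combine.
Te > Bi: relative to Bi, both the across-period and down-group shifts push Te's first ionization energy up.
Be > Te: the two effects oppose for this pair; the down-group effect wins (900 vs 869 kJ/mol).
Se > Be: period and group pull opposite ways; the across-period shift dominates (941 vs 900 kJ/mol).
Ar > Se: relative to Se, both the across-period and down-group shifts push Ar's first ionization energy up.
Ne > Ar: they share group 18; the group trend gives Ne the larger value.
For reference (kJ/mol): Be 900, Ne 2081, Ar 1521, Se 941, Te 869, Bi 703.
So from highest to lowest: Ne > Ar > Se > Be > Te > Bi.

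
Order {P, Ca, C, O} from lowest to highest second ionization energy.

IE_2 is the cost of taking one more electron from the +1 cation: P⁺ still has 4 valence electrons; Ca⁺ still has 1 valence electron; C⁺ still has 3 valence electrons; O⁺ still has 5 valence electrons.
All are still removing valence electrons, so compare the +1 ions as you would atoms: IE_2 generally rises across a period (higher Z_eff) and falls down a group (larger shell), subject to the usual subshell exceptions.
Valence configurations: P⁺ [Ne]3s²3p², Ca⁺ [Ar]4s¹, C⁺ [He]2s²2p¹, O⁺ [He]2s²2p³.
The numbers (kJ/mol): P 1907, Ca 1145, C 2353, O 3388.
Putting it together, IE_2: Ca < P < C < O.

Ca, P, C, O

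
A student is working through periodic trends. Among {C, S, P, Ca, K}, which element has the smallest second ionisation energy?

Ca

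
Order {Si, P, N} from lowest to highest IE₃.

P < Si < N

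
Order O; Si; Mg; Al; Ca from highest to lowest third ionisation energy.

Mg, O, Ca, Si, Al

Consider each +2 ion: O²⁺ still has 4 valence electrons; Si²⁺ still has 2 valence electrons; Mg²⁺ is the bare [Ne] core; Al²⁺ still has 1 valence electron; Ca²⁺ is the bare [Ar] core.
Usually core removal costs more than valence removal, but here the competition is close: a tightly held n=2 valence electron can cost more to remove than an n=3 core electron, so the actual values have to decide it.
Valence configurations: O²⁺ [He]2s²2p², Si²⁺ [Ne]3s², Al²⁺ [Ne]3s¹.
Tabulated IE_3 (kJ/mol): O 5300, Si 3232, Mg 7733, Al 2745, Ca 4912.
Putting it together, IE_3: Al < Si < Ca < O < Mg.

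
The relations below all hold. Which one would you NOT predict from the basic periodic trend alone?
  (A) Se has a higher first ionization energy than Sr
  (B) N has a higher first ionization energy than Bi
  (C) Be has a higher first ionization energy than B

The general trend: first ionization energy increases across a period and decreases down a group.
(A) Se (period 4, group 16) vs Sr (period 5, group 2): the stated order agrees with the simple trend.
(B) N (period 2, group 15) vs Bi (period 6, group 15): the stated order agrees with the simple trend.
(C) Be (period 2, group 2) vs B (period 2, group 13): the stated order contradicts the simple trend.
The exception is (C): removing B's lone 2p electron is easier than breaking Be's filled 2s².

(C)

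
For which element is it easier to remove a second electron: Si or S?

Si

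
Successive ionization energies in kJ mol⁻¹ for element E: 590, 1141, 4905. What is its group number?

Look for the largest jump between consecutive ionization energies: IE3/IE2 ≈ 4.3, far larger than any earlier ratio.
That jump marks the point where a core electron is being removed. So the atom has 2 valence electrons.
A main-group element with 2 valence electrons is in group 2.

Group 2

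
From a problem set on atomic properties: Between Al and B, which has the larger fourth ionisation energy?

B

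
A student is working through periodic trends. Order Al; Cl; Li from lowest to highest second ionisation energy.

The second ionization energy removes an electron from the +1 ion. For each element: Al⁺ still has 2 valence electrons; Cl⁺ still has 6 valence electrons; Li⁺ is the bare [He] core.
Pulling an electron out of a noble-gas core costs far more than removing a remaining valence electron, so Li sits at the high end of IE_2.
Valence configurations: Al⁺ [Ne]3s², Cl⁺ [Ne]3s²3p⁴.
Approximate IE_2 values (kJ/mol): Al 1817, Cl 2298, Li 7298.
So the second ionization energies run Al < Cl < Li.

Al < Cl < Li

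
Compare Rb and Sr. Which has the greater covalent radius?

Rb is in period 5, group 1; Sr is in period 5, group 2.
Atomic radius shrinks across a period as nuclear charge pulls the same shell inward, and grows down a group as new shells are added.
All lie in period 5, so atomic radius increases right to left.
So Rb has the greater covalent radius (Rb > Sr).

Rb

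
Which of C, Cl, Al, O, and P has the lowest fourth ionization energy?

P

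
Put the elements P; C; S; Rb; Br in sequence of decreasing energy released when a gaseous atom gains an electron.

Br > S > C > P > Rb

C is in period 2, group 14; P is in period 3, group 15; S is in period 3, group 16; Br is in period 4, group 17; Rb is in period 5, group 1.
Atoms with high Z_eff and room in the valence shell (especially the halogens) have the most exothermic electron affinities.
Neither a single period nor a single group — weigh both effects.
P > Rb: both effects reinforce here, so P is clearly the higher of the two.
C > P: period and group pull opposite ways; the down-group shift dominates (122 vs 72 kJ/mol).
S > C: the two effects oppose for this pair; the across-period effect wins (200 vs 122 kJ/mol).
Br > S: period and group pull opposite ways; the across-period shift dominates (325 vs 200 kJ/mol).
Approximate values (kJ/mol): C 122, P 72, S 200, Br 325, Rb 47.
So from highest to lowest: Br > S > C > P > Rb.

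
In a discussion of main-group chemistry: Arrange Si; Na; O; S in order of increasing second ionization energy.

Si < S < O < Na

After 1 electron has been removed, what remains? Si⁺ still has 3 valence electrons; Na⁺ is the bare [Ne] core; O⁺ still has 5 valence electrons; S⁺ still has 5 valence electrons.
Pulling an electron out of a noble-gas core costs far more than removing a remaining valence electron, so Na sits at the high end of IE_2.
Valence configurations: Si⁺ [Ne]3s²3p¹, O⁺ [He]2s²2p³, S⁺ [Ne]3s²3p³.
Tabulated IE_2 (kJ/mol): Si 1577, Na 4562, O 3388, S 2252.
Hence IE_2: Si < S < O < Na.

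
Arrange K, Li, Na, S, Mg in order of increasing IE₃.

S < K < Na < Mg < Li

IE_3 is the cost of taking one more electron from the +2 cation: K²⁺ is already 1 electron into the core; Li²⁺ is already 1 electron into the core; Na²⁺ is already 1 electron into the core; S²⁺ still has 4 valence electrons; Mg²⁺ is the bare [Ne] core.
Core electrons are held far more tightly than valence electrons, so K, Na, Mg and Li top the IE_3 order.
Approximate IE_3 values (kJ/mol): K 4420, Li 11815, Na 6910, S 3357, Mg 7733.
Putting it together, IE_3: S < K < Na < Mg < Li.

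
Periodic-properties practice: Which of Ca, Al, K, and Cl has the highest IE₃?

Ca

Consider each +2 ion: Ca²⁺ is the bare [Ar] core; Al²⁺ still has 1 valence electron; K²⁺ is already 1 electron into the core; Cl²⁺ still has 5 valence electrons.
Core electrons are held far more tightly than valence electrons, so K and Ca top the IE_3 order.
Valence configurations: Al²⁺ [Ne]3s¹, Cl²⁺ [Ne]3s²3p³.
The numbers (kJ/mol): Ca 4912, Al 2745, K 4420, Cl 3822.
So the third ionization energies run Al < Cl < K < Ca.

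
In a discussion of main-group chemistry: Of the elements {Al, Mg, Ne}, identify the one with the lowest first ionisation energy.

Al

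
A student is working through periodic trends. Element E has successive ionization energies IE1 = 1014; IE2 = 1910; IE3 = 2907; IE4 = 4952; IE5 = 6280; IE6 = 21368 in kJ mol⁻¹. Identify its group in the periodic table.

Group 15

Look for the largest jump between consecutive ionization energies: IE6/IE5 ≈ 3.4, far larger than any earlier ratio.
That jump marks the point where a core electron is being removed. So the atom has 5 valence electrons.
A main-group element with 5 valence electrons is in group 15.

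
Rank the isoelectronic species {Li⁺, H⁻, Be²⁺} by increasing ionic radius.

Be²⁺ < Li⁺ < H⁻

All of these have 2 electrons, so size is governed by nuclear charge alone: the more protons, the stronger the pull on the same electron cloud, and the smaller the ion.
Nuclear charges: Be²⁺ (Z=4), Li⁺ (Z=3), H⁻ (Z=1).
Smallest to largest: Be²⁺ < Li⁺ < H⁻.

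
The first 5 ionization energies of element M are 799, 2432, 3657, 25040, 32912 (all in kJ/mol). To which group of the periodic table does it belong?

Group 13

Look for the largest jump between consecutive ionization energies: IE4/IE3 ≈ 6.8, far larger than any earlier ratio.
That jump marks the point where a core electron is being removed. So the atom has 3 valence electrons.
A main-group element with 3 valence electrons is in group 13.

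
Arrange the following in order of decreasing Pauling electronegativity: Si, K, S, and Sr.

S > Si > Sr > K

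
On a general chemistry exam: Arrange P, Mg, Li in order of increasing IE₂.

IE_2 is the cost of taking one more electron from the +1 cation: P⁺ still has 4 valence electrons; Mg⁺ still has 1 valence electron; Li⁺ is the bare [He] core.
Breaking into a closed-shell core is much more expensive than removing a leftover valence electron — Li has the largest IE_2 here.
Valence configurations: P⁺ [Ne]3s²3p², Mg⁺ [Ne]3s¹.
Approximate IE_2 values (kJ/mol): P 1907, Mg 1451, Li 7298.
So the second ionization energies run Mg < P < Li.

Mg, P, Li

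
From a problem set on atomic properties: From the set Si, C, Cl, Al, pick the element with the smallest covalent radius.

C

C is in period 2, group 14; Al is in period 3, group 13; Si is in period 3, group 14; Cl is in period 3, group 17.
Radius decreases left→right (rising Z_eff, same n) and increases top→bottom (higher n).
Here both period and group differ, so the two effects have to be weighed against each other.
Cl > C: period and group pull opposite ways; the down-group shift dominates (99 vs 75 pm).
Si > Cl: both are in period 3; the period trend gives Si the larger value.
Al > Si: Al lies to the left of Si in period 3, so the across-period effect alone puts Al larger.
Tabulated atomic radius (pm): C 75, Al 126, Si 116, Cl 99.
The smallest covalent radius among these belongs to C.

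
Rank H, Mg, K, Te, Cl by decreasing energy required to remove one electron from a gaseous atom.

H, Cl, Te, Mg, K

H is in period 1, group 1; Mg is in period 3, group 2; Cl is in period 3, group 17; K is in period 4, group 1; Te is in period 5, group 16.
Removing the outermost electron gets harder across a period and easier down a group.
Here both period and group differ, so the two effects have to be weighed against each other.
Mg > K: relative to K, both the across-period and down-group shifts push Mg's first ionization energy up.
Te > Mg: period and group pull opposite ways; the across-period shift dominates (869 vs 738 kJ/mol).
Cl > Te: both effects reinforce here, so Cl is clearly the higher of the two.
H > Cl: the two effects oppose for this pair; the down-group effect wins (1312 vs 1251 kJ/mol).
For reference (kJ/mol): H 1312, Mg 738, Cl 1251, K 419, Te 869.
So from highest to lowest: H > Cl > Te > Mg > K.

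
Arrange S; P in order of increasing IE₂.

P < S

IE_2 is the cost of taking one more electron from the +1 cation: S⁺ still has 5 valence electrons; P⁺ still has 4 valence electrons.
All are still removing valence electrons, so compare the +1 ions as you would atoms: IE_2 generally rises across a period (higher Z_eff) and falls down a group (larger shell), subject to the usual subshell exceptions.
Valence configurations: S⁺ [Ne]3s²3p³, P⁺ [Ne]3s²3p².
Approximate IE_2 values (kJ/mol): S 2252, P 1907.
Putting it together, IE_2: P < S.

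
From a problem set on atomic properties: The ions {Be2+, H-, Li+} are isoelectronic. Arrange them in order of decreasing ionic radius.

All of these have 2 electrons, so size is governed by nuclear charge alone: the more protons, the stronger the pull on the same electron cloud, and the smaller the ion.
Nuclear charges: Be2+ (Z=4), Li+ (Z=3), H- (Z=1).
Largest to smallest: H- > Li+ > Be2+.

H- > Li+ > Be2+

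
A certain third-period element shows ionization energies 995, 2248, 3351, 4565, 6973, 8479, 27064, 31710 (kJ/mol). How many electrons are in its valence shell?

6

Look for the largest jump between consecutive ionization energies: IE7/IE6 ≈ 3.2, far larger than any earlier ratio.
That jump marks the point where a core electron is being removed. So the atom has 6 valence electrons.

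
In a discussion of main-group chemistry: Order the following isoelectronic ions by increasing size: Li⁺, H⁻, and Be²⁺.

Be²⁺ < Li⁺ < H⁻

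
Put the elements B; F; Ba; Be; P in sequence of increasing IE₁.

Be is in period 2, group 2; B is in period 2, group 13; F is in period 2, group 17; P is in period 3, group 15; Ba is in period 6, group 2.
Across a period the outer electron is held more tightly (higher IE₁); down a group it sits in a higher shell, more shielded, and comes off more easily.
Here both period and group differ, so the two effects have to be weighed against each other.
B > Ba: both effects reinforce here, so B is clearly the higher of the two.
Be > B: this pair runs against the simple trend — see the exception note.
P > Be: period and group pull opposite ways; the across-period shift dominates (1012 vs 900 kJ/mol).
F > P: both effects reinforce here, so F is clearly the higher of the two.
Note the exception: Be has a higher first ionization energy than B, contrary to the simple trend — removing B's lone 2p electron is easier than breaking Be's filled 2s².
Tabulated first ionization energy (kJ/mol): Be 900, B 801, F 1681, P 1012, Ba 503.
So from lowest to highest: Ba < B < Be < P < F.

Ba < B < Be < P < F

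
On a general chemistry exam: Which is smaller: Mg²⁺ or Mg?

Forming Mg²⁺ removes 2 electrons from Mg. Fewer electrons for the same nuclear charge means less shielding and a higher Z_eff on the remaining electrons, and for main-group metals the entire outer shell is lost.
A cation is smaller than its parent atom: Mg²⁺ < Mg.

Mg²⁺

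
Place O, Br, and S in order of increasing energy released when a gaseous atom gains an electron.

O < S < Br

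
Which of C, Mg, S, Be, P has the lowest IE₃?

P

Consider each +2 ion: C²⁺ still has 2 valence electrons; Mg²⁺ is the bare [Ne] core; S²⁺ still has 4 valence electrons; Be²⁺ is the bare [He] core; P²⁺ still has 3 valence electrons.
Core electrons are held far more tightly than valence electrons, so Mg and Be top the IE_3 order.
Valence configurations: C²⁺ [He]2s², S²⁺ [Ne]3s²3p², P²⁺ [Ne]3s²3p¹.
The numbers (kJ/mol): C 4620, Mg 7733, S 3357, Be 14849, P 2914.
Hence IE_3: P < S < C < Mg < Be.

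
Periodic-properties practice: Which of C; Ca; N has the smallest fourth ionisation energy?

The fourth ionization energy removes an electron from the +3 ion. For each element: C³⁺ still has 1 valence electron; Ca³⁺ is already 1 electron into the core; N³⁺ still has 2 valence electrons.
Usually core removal costs more than valence removal, but here the competition is close: a tightly held n=2 valence electron can cost more to remove than an n=3 core electron, so the actual values have to decide it.
Valence configurations: C³⁺ [He]2s¹, N³⁺ [He]2s².
Approximate IE_4 values (kJ/mol): C 6223, Ca 6491, N 7475.
Hence IE_4: C < Ca < N.

C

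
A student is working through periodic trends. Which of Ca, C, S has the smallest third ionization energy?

IE_3 is the cost of taking one more electron from the +2 cation: Ca²⁺ is the bare [Ar] core; C²⁺ still has 2 valence electrons; S²⁺ still has 4 valence electrons.
Core electrons are held far more tightly than valence electrons, so Ca tops the IE_3 order.
Valence configurations: C²⁺ [He]2s², S²⁺ [Ne]3s²3p².
The numbers (kJ/mol): Ca 4912, C 4620, S 3357.
So the third ionization energies run S < C < Ca.

S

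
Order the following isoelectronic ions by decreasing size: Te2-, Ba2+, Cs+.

All of these have 54 electrons, so size is governed by nuclear charge alone: the more protons, the stronger the pull on the same electron cloud, and the smaller the ion.
Nuclear charges: Ba2+ (Z=56), Cs+ (Z=55), Te2- (Z=52).
Largest to smallest: Te2- > Cs+ > Ba2+.

Te2-, Cs+, Ba2+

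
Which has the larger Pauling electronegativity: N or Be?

N

Be is in period 2, group 2; N is in period 2, group 15.
Smaller atoms with higher effective nuclear charge are more electronegative.
All lie in period 2, so electronegativity increases left to right.
So N has the larger Pauling electronegativity (N > Be).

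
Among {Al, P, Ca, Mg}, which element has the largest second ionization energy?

IE_2 is the cost of taking one more electron from the +1 cation: Al⁺ still has 2 valence electrons; P⁺ still has 4 valence electrons; Ca⁺ still has 1 valence electron; Mg⁺ still has 1 valence electron.
All are still removing valence electrons, so compare the +1 ions as you would atoms: IE_2 generally rises across a period (higher Z_eff) and falls down a group (larger shell), subject to the usual subshell exceptions.
Valence configurations: Al⁺ [Ne]3s², P⁺ [Ne]3s²3p², Ca⁺ [Ar]4s¹, Mg⁺ [Ne]3s¹.
The numbers (kJ/mol): Al 1817, P 1907, Ca 1145, Mg 1451.
Hence IE_2: Ca < Mg < Al < P.

P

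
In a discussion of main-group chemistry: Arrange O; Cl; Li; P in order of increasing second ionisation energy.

IE_2 is the cost of taking one more electron from the +1 cation: O⁺ still has 5 valence electrons; Cl⁺ still has 6 valence electrons; Li⁺ is the bare [He] core; P⁺ still has 4 valence electrons.
Breaking into a closed-shell core is much more expensive than removing a leftover valence electron — Li has the largest IE_2 here.
Valence configurations: O⁺ [He]2s²2p³, Cl⁺ [Ne]3s²3p⁴, P⁺ [Ne]3s²3p².
Tabulated IE_2 (kJ/mol): O 3388, Cl 2298, Li 7298, P 1907.
Hence IE_2: P < Cl < O < Li.

P < Cl < O < Li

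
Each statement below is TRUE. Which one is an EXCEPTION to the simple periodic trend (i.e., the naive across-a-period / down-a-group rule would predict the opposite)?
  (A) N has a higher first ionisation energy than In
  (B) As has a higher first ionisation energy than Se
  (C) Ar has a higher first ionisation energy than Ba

(B)

The general trend: first ionisation energy increases across a period and decreases down a group.
(A) N (period 2, group 15) vs In (period 5, group 13): the stated order agrees with the simple trend.
(B) As (period 4, group 15) vs Se (period 4, group 16): the stated order contradicts the simple trend.
(C) Ar (period 3, group 18) vs Ba (period 6, group 2): the stated order agrees with the simple trend.
The exception is (B): Se (4p⁴) ionizes more easily than half-filled As (4p³).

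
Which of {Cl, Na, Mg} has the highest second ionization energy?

The second ionization energy removes an electron from the +1 ion. For each element: Cl⁺ still has 6 valence electrons; Na⁺ is the bare [Ne] core; Mg⁺ still has 1 valence electron.
Core electrons are held far more tightly than valence electrons, so Na tops the IE_2 order.
Valence configurations: Cl⁺ [Ne]3s²3p⁴, Mg⁺ [Ne]3s¹.
Approximate IE_2 values (kJ/mol): Cl 2298, Na 4562, Mg 1451.
Overall IE_2 order: Mg < Cl < Na.

Na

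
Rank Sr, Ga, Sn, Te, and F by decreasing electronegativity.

F > Te > Sn > Ga > Sr

F is in period 2, group 17; Ga is in period 4, group 13; Sr is in period 5, group 2; Sn is in period 5, group 14; Te is in period 5, group 16.
EN rises left→right (higher Z_eff, smaller atoms) and falls top→bottom (larger, more shielded atoms).
Here both period and group differ, so the two effects have to be weighed against each other.
Ga > Sr: relative to Sr, both the across-period and down-group shifts push Ga's electronegativity up.
Sn > Ga: period and group pull opposite ways; the across-period shift dominates (1.96 vs 1.81).
Te > Sn: Te lies to the right of Sn in period 5, so the across-period effect alone puts Te higher.
F > Te: relative to Te, both the across-period and down-group shifts push F's electronegativity up.
Approximate values (Pauling): F 3.98, Ga 1.81, Sr 0.95, Sn 1.96, Te 2.10.
So from highest to lowest: F > Te > Sn > Ga > Sr.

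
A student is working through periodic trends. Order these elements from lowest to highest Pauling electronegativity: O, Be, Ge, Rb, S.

Rb < Be < Ge < S < O

Be is in period 2, group 2; O is in period 2, group 16; S is in period 3, group 16; Ge is in period 4, group 14; Rb is in period 5, group 1.
Smaller atoms with higher effective nuclear charge are more electronegative.
Neither a single period nor a single group — weigh both effects.
Be > Rb: relative to Rb, both the across-period and down-group shifts push Be's electronegativity up.
Ge > Be: period and group pull opposite ways; the across-period shift dominates (2.01 vs 1.57).
S > Ge: both effects reinforce here, so S is clearly the higher of the two.
O > S: they share group 16; the group trend gives O the larger value.
For reference (Pauling): Be 1.57, O 3.44, S 2.58, Ge 2.01, Rb 0.82.
So from lowest to highest: Rb < Be < Ge < S < O.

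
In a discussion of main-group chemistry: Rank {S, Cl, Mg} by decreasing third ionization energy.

IE_3 is the cost of taking one more electron from the +2 cation: S²⁺ still has 4 valence electrons; Cl²⁺ still has 5 valence electrons; Mg²⁺ is the bare [Ne] core.
Breaking into a closed-shell core is much more expensive than removing a leftover valence electron — Mg has the largest IE_3 here.
Valence configurations: S²⁺ [Ne]3s²3p², Cl²⁺ [Ne]3s²3p³.
Approximate IE_3 values (kJ/mol): S 3357, Cl 3822, Mg 7733.
Hence IE_3: S < Cl < Mg.

Mg, Cl, S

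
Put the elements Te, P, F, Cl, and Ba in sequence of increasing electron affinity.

F is in period 2, group 17; P is in period 3, group 15; Cl is in period 3, group 17; Te is in period 5, group 16; Ba is in period 6, group 2.
Electron affinity generally becomes more exothermic across a period toward the halogens and less exothermic down a group.
Here both period and group differ, so the two effects have to be weighed against each other.
P > Ba: both effects reinforce here, so P is clearly the higher of the two.
Te > P: the two effects oppose for this pair; the across-period effect wins (190 vs 72 kJ/mol).
F > Te: both effects reinforce here, so F is clearly the higher of the two.
Cl > F: this pair runs against the simple trend — see the exception note.
Note the exception: Cl has a higher electron affinity than F, contrary to the simple trend — F's small 2p subshell makes the incoming electron feel strong e⁻–e⁻ repulsion, so Cl actually releases more energy on gaining an electron.
For reference (kJ/mol): F 328, P 72, Cl 349, Te 190, Ba 14.
So from lowest to highest: Ba < P < Te < F < Cl.

Ba < P < Te < F < Cl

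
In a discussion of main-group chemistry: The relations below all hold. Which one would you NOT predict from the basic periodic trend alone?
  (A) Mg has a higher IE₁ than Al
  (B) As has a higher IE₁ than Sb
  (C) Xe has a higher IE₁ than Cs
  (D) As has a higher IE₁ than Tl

The general trend: IE₁ increases across a period and decreases down a group.
(A) Mg (period 3, group 2) vs Al (period 3, group 13): the stated order contradicts the simple trend.
(B) As (period 4, group 15) vs Sb (period 5, group 15): the stated order agrees with the simple trend.
(C) Xe (period 5, group 18) vs Cs (period 6, group 1): the stated order agrees with the simple trend.
(D) As (period 4, group 15) vs Tl (period 6, group 13): the stated order agrees with the simple trend.
The exception is (A): Al's single 3p electron is easier to remove than one from Mg's filled 3s².

(A)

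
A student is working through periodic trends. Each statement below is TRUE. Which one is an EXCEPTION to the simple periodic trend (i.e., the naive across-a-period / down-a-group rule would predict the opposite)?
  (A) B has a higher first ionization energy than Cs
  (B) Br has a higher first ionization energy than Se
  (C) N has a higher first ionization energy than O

The general trend: first ionization energy increases across a period and decreases down a group.
(A) B (period 2, group 13) vs Cs (period 6, group 1): the stated order agrees with the simple trend.
(B) Br (period 4, group 17) vs Se (period 4, group 16): the stated order agrees with the simple trend.
(C) N (period 2, group 15) vs O (period 2, group 16): the stated order contradicts the simple trend.
The exception is (C): pairing an electron in O's 2p⁴ costs repulsion energy, so O ionizes more easily than half-filled N (2p³).

(C)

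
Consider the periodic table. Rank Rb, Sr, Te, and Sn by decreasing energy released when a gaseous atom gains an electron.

Te > Sn > Rb > Sr

Rb is in period 5, group 1; Sr is in period 5, group 2; Sn is in period 5, group 14; Te is in period 5, group 16.
Electron affinity generally becomes more exothermic across a period toward the halogens and less exothermic down a group.
All lie in period 5; the across-period trend (electron affinity increases left to right) applies, with the exception below.
Note the exception: Rb has a higher electron affinity than Sr, contrary to the simple trend — adding an electron to Sr (ns²) has to open a new, higher-energy np subshell, which is unfavourable.
Approximate values (kJ/mol): Rb 47, Sr 5, Sn 107, Te 190.
So from highest to lowest: Te > Sn > Rb > Sr.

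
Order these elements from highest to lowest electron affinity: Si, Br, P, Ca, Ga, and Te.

Electron affinity generally becomes more exothermic across a period toward the halogens and less exothermic down a group.
These span different periods and groups, so the two trends combine.
Ga > Ca: both are in period 4; the period trend gives Ga the larger value.
P > Ga: relative to Ga, both the across-period and down-group shifts push P's electron affinity up.
Si > P: this pair runs against the simple trend — see the exception note.
Te > Si: the two effects oppose for this pair; the across-period effect wins (190 vs 134 kJ/mol).
Br > Te: both effects reinforce here, so Br is clearly the higher of the two.
Note the exception: Si has a higher electron affinity than P, contrary to the simple trend — adding an electron to P's half-filled 3p³ is unfavourable, so Si (3p²) has the more exothermic EA.
For reference (kJ/mol): Si 134, P 72, Ca 2, Ga 29, Br 325, Te 190.
So from highest to lowest: Br > Te > Si > P > Ga > Ca.

Br > Te > Si > P > Ga > Ca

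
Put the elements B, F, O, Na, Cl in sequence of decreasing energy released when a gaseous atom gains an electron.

Cl > F > O > Na > B

B is in period 2, group 13; O is in period 2, group 16; F is in period 2, group 17; Na is in period 3, group 1; Cl is in period 3, group 17.
EA tends to increase across a period and decrease down a group, though the pattern is less regular than for IE or radius.
Neither a single period nor a single group — weigh both effects.
Na > B: this pair runs against the simple trend — see the exception note.
O > Na: both effects reinforce here, so O is clearly the higher of the two.
F > O: both are in period 2; the period trend gives F the larger value.
Cl > F: this pair runs against the simple trend — see the exception note.
Note the exception: Na has a higher electron affinity than B, contrary to the simple trend — B's ns²np¹ configuration gives only a small electron affinity — the sparsely filled np subshell binds an added electron weakly.
Note the exception: Cl has a higher electron affinity than F, contrary to the simple trend — F's small 2p subshell makes the incoming electron feel strong e⁻–e⁻ repulsion, so Cl actually releases more energy on gaining an electron.
Tabulated electron affinity (kJ/mol): B 27, O 141, F 328, Na 53, Cl 349.
So from highest to lowest: Cl > F > O > Na > B.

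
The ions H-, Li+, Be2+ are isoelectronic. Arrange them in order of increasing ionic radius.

Be2+, Li+, H-

All of these have 2 electrons, so size is governed by nuclear charge alone: the more protons, the stronger the pull on the same electron cloud, and the smaller the ion.
Nuclear charges: Be2+ (Z=4), Li+ (Z=3), H- (Z=1).
Smallest to largest: Be2+ < Li+ < H-.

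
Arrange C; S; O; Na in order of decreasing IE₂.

Consider each +1 ion: C⁺ still has 3 valence electrons; S⁺ still has 5 valence electrons; O⁺ still has 5 valence electrons; Na⁺ is the bare [Ne] core.
Breaking into a closed-shell core is much more expensive than removing a leftover valence electron — Na has the largest IE_2 here.
Valence configurations: C⁺ [He]2s²2p¹, S⁺ [Ne]3s²3p³, O⁺ [He]2s²2p³.
Tabulated IE_2 (kJ/mol): C 2353, S 2252, O 3388, Na 4562.
Hence IE_2: S < C < O < Na.

Na > O > C > S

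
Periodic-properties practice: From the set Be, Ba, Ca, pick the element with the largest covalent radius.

Ba

Moving right in a period, electrons are added to the same shell under a stronger nuclear pull, so atoms get smaller; moving down, a new shell is opened and atoms get larger.
All are in group 2, so atomic radius increases down the group.
The largest covalent radius among these belongs to Ba.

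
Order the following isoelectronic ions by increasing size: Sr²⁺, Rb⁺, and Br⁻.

Sr²⁺ < Rb⁺ < Br⁻

All of these have 36 electrons, so size is governed by nuclear charge alone: the more protons, the stronger the pull on the same electron cloud, and the smaller the ion.
Nuclear charges: Sr²⁺ (Z=38), Rb⁺ (Z=37), Br⁻ (Z=35).
Smallest to largest: Sr²⁺ < Rb⁺ < Br⁻.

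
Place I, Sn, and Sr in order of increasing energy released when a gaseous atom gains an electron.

Sr, Sn, I

Sr is in period 5, group 2; Sn is in period 5, group 14; I is in period 5, group 17.
Adding an electron releases more energy for atoms nearer the top right (short of the noble gases).
All lie in period 5, so electron affinity increases left to right.
So from lowest to highest: Sr < Sn < I.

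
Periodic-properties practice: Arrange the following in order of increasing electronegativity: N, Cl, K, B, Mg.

K < Mg < B < N < Cl

EN rises left→right (higher Z_eff, smaller atoms) and falls top→bottom (larger, more shielded atoms).
These span different periods and groups, so the two trends combine.
Mg > K: relative to K, both the across-period and down-group shifts push Mg's electronegativity up.
B > Mg: both effects reinforce here, so B is clearly the higher of the two.
N > B: both are in period 2; the period trend gives N the larger value.
Cl > N: period and group pull opposite ways; the across-period shift dominates (3.16 vs 3.04).
Tabulated electronegativity (Pauling): B 2.04, N 3.04, Mg 1.31, Cl 3.16, K 0.82.
So from lowest to highest: K < Mg < B < N < Cl.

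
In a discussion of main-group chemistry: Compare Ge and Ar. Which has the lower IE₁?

Ge

Ar is in period 3, group 18; Ge is in period 4, group 14.
Removing the outermost electron gets harder across a period and easier down a group.
Here both period and group differ, so the two effects have to be weighed against each other.
Ar > Ge: relative to Ge, both the across-period and down-group shifts push Ar's first ionization energy up.
Tabulated first ionization energy (kJ/mol): Ar 1521, Ge 762.
So Ge has the lower IE₁ (Ge < Ar).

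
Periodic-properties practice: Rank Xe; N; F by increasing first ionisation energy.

Xe < N < F

N is in period 2, group 15; F is in period 2, group 17; Xe is in period 5, group 18.
First ionization energy rises across a period (greater Z_eff holds electrons more tightly) and falls down a group (valence electrons are farther from the nucleus).
Here both period and group differ, so the two effects have to be weighed against each other.
N > Xe: period and group pull opposite ways; the down-group shift dominates (1402 vs 1170 kJ/mol).
F > N: F lies to the right of N in period 2, so the across-period effect alone puts F higher.
For reference (kJ/mol): N 1402, F 1681, Xe 1170.
So from lowest to highest: Xe < N < F.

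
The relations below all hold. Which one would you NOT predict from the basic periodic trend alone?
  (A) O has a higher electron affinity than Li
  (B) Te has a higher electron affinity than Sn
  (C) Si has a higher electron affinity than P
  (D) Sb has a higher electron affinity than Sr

The general trend: electron affinity increases across a period and decreases down a group.
(A) O (period 2, group 16) vs Li (period 2, group 1): the stated order agrees with the simple trend.
(B) Te (period 5, group 16) vs Sn (period 5, group 14): the stated order agrees with the simple trend.
(C) Si (period 3, group 14) vs P (period 3, group 15): the stated order contradicts the simple trend.
(D) Sb (period 5, group 15) vs Sr (period 5, group 2): the stated order agrees with the simple trend.
The exception is (C): adding an electron to P's half-filled 3p³ is unfavourable, so Si (3p²) has the more exothermic EA.

(C)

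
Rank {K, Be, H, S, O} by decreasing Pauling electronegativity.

O, S, H, Be, K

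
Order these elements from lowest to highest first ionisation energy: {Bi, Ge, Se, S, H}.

Removing the outermost electron gets harder across a period and easier down a group.
Here both period and group differ, so the two effects have to be weighed against each other.
Ge > Bi: period and group pull opposite ways; the down-group shift dominates (762 vs 703 kJ/mol).
Se > Ge: Se lies to the right of Ge in period 4, so the across-period effect alone puts Se higher.
S > Se: they share group 16; the group trend gives S the larger value.
H > S: the two effects oppose for this pair; the down-group effect wins (1312 vs 1000 kJ/mol).
Tabulated first ionization energy (kJ/mol): H 1312, S 1000, Ge 762, Se 941, Bi 703.
So from lowest to highest: Bi < Ge < Se < S < H.

Bi, Ge, Se, S, H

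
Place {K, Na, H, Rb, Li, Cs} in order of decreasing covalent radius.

Cs, Rb, K, Na, Li, H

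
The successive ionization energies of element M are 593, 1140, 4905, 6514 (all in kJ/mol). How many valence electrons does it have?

2

Look for the largest jump between consecutive ionization energies: IE3/IE2 ≈ 4.3, far larger than any earlier ratio.
That jump marks the point where a core electron is being removed. So the atom has 2 valence electrons.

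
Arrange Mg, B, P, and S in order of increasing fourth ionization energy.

The fourth ionization energy removes an electron from the +3 ion. For each element: Mg³⁺ is already 1 electron into the core; B³⁺ is the bare [He] core; P³⁺ still has 2 valence electrons; S³⁺ still has 3 valence electrons.
Pulling an electron out of a noble-gas core costs far more than removing a remaining valence electron, so Mg and B sit at the high end of IE_4.
Valence configurations: P³⁺ [Ne]3s², S³⁺ [Ne]3s²3p¹.
S³⁺ loses a lone 3p electron whereas P³⁺ must break into a filled 3s² pair, so IE_4(P) > IE_4(S) even though S has the higher nuclear charge.
Tabulated IE_4 (kJ/mol): Mg 10543, B 25026, P 4964, S 4556.
Hence IE_4: S < P < Mg < B.

S < P < Mg < B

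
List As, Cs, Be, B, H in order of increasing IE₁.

H is in period 1, group 1; Be is in period 2, group 2; B is in period 2, group 13; As is in period 4, group 15; Cs is in period 6, group 1.
IE₁ increases left→right with effective nuclear charge and decreases top→bottom as the valence shell moves farther out.
Here both period and group differ, so the two effects have to be weighed against each other.
B > Cs: both effects reinforce here, so B is clearly the higher of the two.
Be > B: this pair runs against the simple trend — see the exception note.
As > Be: the two effects oppose for this pair; the across-period effect wins (947 vs 900 kJ/mol).
H > As: the two effects oppose for this pair; the down-group effect wins (1312 vs 947 kJ/mol).
Note the exception: Be has a higher first ionization energy than B, contrary to the simple trend — removing B's lone 2p electron is easier than breaking Be's filled 2s².
Approximate values (kJ/mol): H 1312, Be 900, B 801, As 947, Cs 376.
So from lowest to highest: Cs < B < Be < As < H.

Cs < B < Be < As < H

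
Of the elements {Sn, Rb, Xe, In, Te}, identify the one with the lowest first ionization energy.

IE₁ increases left→right with effective nuclear charge and decreases top→bottom as the valence shell moves farther out.
All lie in period 5, so first ionization energy increases left to right.
The lowest first ionization energy among these belongs to Rb.

Rb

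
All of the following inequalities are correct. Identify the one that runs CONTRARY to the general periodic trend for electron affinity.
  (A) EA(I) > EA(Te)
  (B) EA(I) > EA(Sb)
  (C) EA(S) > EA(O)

(C)

The general trend: electron affinity increases across a period and decreases down a group.
(A) I (period 5, group 17) vs Te (period 5, group 16): the stated order agrees with the simple trend.
(B) I (period 5, group 17) vs Sb (period 5, group 15): the stated order agrees with the simple trend.
(C) S (period 3, group 16) vs O (period 2, group 16): the stated order contradicts the simple trend.
The exception is (C): the compact 2p subshell of O repels the added electron more than S's larger 3p does.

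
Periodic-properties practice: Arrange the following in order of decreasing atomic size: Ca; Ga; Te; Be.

Ca, Te, Ga, Be

Be is in period 2, group 2; Ca is in period 4, group 2; Ga is in period 4, group 13; Te is in period 5, group 16.
Across a period the added protons contract the valence shell; down a group each new principal shell makes the atom larger.
Neither a single period nor a single group — weigh both effects.
Ga > Be: period and group pull opposite ways; the down-group shift dominates (124 vs 102 pm).
Te > Ga: the two effects oppose for this pair; the down-group effect wins (136 vs 124 pm).
Ca > Te: the two effects oppose for this pair; the across-period effect wins (171 vs 136 pm).
For reference (pm): Be 102, Ca 171, Ga 124, Te 136.
So from largest to smallest: Ca > Te > Ga > Be.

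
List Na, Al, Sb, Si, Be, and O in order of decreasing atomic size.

Be is in period 2, group 2; O is in period 2, group 16; Na is in period 3, group 1; Al is in period 3, group 13; Si is in period 3, group 14; Sb is in period 5, group 15.
Across a period the added protons contract the valence shell; down a group each new principal shell makes the atom larger.
Neither a single period nor a single group — weigh both effects.
Be > O: Be lies to the left of O in period 2, so the across-period effect alone puts Be larger.
Si > Be: the two effects oppose for this pair; the down-group effect wins (116 vs 102 pm).
Al > Si: both are in period 3; the period trend gives Al the larger value.
Sb > Al: period and group pull opposite ways; the down-group shift dominates (140 vs 126 pm).
Na > Sb: period and group pull opposite ways; the across-period shift dominates (155 vs 140 pm).
For reference (pm): Be 102, O 63, Na 155, Al 126, Si 116, Sb 140.
So from largest to smallest: Na > Sb > Al > Si > Be > O.

Na > Sb > Al > Si > Be > O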